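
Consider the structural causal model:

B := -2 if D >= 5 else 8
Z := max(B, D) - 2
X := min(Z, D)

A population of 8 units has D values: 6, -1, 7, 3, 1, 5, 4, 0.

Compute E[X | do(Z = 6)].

Under do(Z=6), Z's equation is replaced by Z=6 for every unit. Per-unit X: 6, -1, 6, 3, 1, 5, 4, 0. Mean = 3.

3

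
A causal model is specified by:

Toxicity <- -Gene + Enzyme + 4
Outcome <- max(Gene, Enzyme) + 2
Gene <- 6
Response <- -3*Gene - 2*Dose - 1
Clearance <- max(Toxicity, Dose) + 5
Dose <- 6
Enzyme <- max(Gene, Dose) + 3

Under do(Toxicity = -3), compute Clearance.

11

The intervention breaks the incoming arrows to Toxicity: Toxicity <- -Gene + Enzyme + 4 no longer applies, and Toxicity = -3.
Clearance = max(Toxicity, Dose) + 5  [with Toxicity=-3, Dose=6]  = 11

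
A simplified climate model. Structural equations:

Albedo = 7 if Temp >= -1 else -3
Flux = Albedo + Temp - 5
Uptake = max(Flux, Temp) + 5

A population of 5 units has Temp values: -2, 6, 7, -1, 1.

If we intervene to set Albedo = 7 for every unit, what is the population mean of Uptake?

Every unit gets Albedo=7 under the intervention. Uptake values become 5, 13, 14, 6, 8; E[Uptake|do(Albedo=7)] = 9.2.

9.2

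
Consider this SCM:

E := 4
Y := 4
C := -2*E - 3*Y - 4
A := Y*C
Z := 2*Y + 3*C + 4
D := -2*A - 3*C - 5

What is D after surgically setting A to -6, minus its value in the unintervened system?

Under do(A=-6), the mechanism A := Y*C is discarded; A is fixed at -6.
C = -2*E - 3*Y - 4  [with E=4, Y=4]  = -24
D = -2*A - 3*C - 5  [with A=-6, C=-24]  = 79
Without intervention: C = -2*E - 3*Y - 4  [with E=4, Y=4]  = -24; A = Y*C  [with Y=4, C=-24]  = -96; D = -2*A - 3*C - 5  [with A=-96, C=-24]  = 259.
Change = 79 − 259 = -180.

-180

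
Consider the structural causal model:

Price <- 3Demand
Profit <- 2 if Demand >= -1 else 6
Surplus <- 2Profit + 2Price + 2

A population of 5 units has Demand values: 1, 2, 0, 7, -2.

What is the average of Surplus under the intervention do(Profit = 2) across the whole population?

15.6

Every unit gets Profit=2 under the intervention. Surplus values become 12, 18, 6, 48, -6; E[Surplus|do(Profit=2)] = 15.6.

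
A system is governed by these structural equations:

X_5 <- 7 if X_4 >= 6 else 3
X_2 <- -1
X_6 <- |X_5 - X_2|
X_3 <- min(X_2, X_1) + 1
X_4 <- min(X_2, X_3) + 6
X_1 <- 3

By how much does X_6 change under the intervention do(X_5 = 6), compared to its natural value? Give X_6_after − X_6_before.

3

The intervention breaks the incoming arrows to X_5: X_5 <- 7 if X_4 >= 6 else 3 no longer applies, and X_5 = 6.
X_6 = |X_5 - X_2|  [with X_5=6, X_2=-1]  = 7
Without intervention: X_3 = min(X_2, X_1) + 1  [with X_2=-1, X_1=3]  = 0; X_4 = min(X_2, X_3) + 6  [with X_2=-1, X_3=0]  = 5; X_5 = 7 if X_4 >= 6 else 3  [with X_4=5]  = 3; X_6 = |X_5 - X_2|  [with X_5=3, X_2=-1]  = 4.
Change = 7 − 4 = 3.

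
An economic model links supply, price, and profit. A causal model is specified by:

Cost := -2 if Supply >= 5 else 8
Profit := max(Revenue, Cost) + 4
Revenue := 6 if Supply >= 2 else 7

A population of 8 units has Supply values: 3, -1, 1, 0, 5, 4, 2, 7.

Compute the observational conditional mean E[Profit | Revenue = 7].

Observing Revenue=7 restricts to units where Revenue's equation naturally yields 7: Supply ∈ {-1, 1, 0}. In that subpopulation Profit = 12, 12, 12, mean 12.

12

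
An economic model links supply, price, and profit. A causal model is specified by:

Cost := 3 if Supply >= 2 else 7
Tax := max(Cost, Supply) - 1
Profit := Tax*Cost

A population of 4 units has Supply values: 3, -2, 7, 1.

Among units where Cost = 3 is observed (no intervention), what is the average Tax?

Conditioning on Cost=3 selects the 2 unit(s) with Supply ∈ {3, 7}. Their Tax values: 2, 6. Mean = 4.

4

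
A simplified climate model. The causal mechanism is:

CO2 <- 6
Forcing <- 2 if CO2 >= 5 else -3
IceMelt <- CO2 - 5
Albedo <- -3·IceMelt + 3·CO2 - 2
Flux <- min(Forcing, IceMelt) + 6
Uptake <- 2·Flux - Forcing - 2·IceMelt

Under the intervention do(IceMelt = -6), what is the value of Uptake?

The intervention breaks the incoming arrows to IceMelt: IceMelt <- CO2 - 5 no longer applies, and IceMelt = -6.
Forcing = 2 if CO2 >= 5 else -3  [with CO2=6]  = 2
Flux = min(Forcing, IceMelt) + 6  [with Forcing=2, IceMelt=-6]  = 0
Uptake = 2·Flux - Forcing - 2·IceMelt  [with Flux=0, Forcing=2, IceMelt=-6]  = 10

10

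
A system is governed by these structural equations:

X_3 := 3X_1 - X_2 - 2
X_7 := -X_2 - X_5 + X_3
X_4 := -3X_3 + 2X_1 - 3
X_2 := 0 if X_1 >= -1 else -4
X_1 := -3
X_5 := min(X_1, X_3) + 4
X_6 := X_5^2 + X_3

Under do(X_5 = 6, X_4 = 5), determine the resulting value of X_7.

-9

Setting X_5 = 6, X_4 = 5 by intervention discards those variables' equations.
X_2 = 0 if X_1 >= -1 else -4  [with X_1=-3]  = -4
X_3 = 3X_1 - X_2 - 2  [with X_1=-3, X_2=-4]  = -7
X_7 = -X_2 - X_5 + X_3  [with X_2=-4, X_5=6, X_3=-7]  = -9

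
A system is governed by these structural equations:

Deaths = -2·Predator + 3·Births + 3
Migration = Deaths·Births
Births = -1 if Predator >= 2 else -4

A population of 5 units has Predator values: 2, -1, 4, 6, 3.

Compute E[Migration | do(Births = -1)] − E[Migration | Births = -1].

Under do(Births=-1), Births's equation is replaced by Births=-1 for every unit. Per-unit Migration: 4, -2, 8, 12, 6. Mean = 5.6.
Conditioning on Births=-1 selects the 4 unit(s) with Predator ∈ {2, 4, 6, 3}. Their Migration values: 4, 8, 12, 6. Mean = 7.5.
Difference = 5.6 − 7.5 = -1.9.

-1.9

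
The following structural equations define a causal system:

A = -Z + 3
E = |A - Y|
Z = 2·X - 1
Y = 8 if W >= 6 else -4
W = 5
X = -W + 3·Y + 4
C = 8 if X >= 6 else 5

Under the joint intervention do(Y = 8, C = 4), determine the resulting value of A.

-42

The joint intervention fixes Y = 8, C = 4, removing each variable's own equation.
X = -W + 3·Y + 4  [with W=5, Y=8]  = 23
Z = 2·X - 1  [with X=23]  = 45
A = -Z + 3  [with Z=45]  = -42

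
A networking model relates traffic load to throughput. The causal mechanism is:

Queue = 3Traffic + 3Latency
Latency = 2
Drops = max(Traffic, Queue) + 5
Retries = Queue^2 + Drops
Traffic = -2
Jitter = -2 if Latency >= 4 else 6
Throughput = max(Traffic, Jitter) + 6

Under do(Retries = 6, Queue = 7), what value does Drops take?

12

Under do(Retries = 6, Queue = 7), each intervened variable's structural equation is replaced by its fixed value.
Drops = max(Traffic, Queue) + 5  [with Traffic=-2, Queue=7]  = 12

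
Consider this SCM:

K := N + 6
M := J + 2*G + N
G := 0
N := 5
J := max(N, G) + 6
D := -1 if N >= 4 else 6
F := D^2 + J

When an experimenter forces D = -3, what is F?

20

The intervention breaks the incoming arrows to D: D := -1 if N >= 4 else 6 no longer applies, and D = -3.
J = max(N, G) + 6  [with N=5, G=0]  = 11
F = D^2 + J  [with D=-3, J=11]  = 20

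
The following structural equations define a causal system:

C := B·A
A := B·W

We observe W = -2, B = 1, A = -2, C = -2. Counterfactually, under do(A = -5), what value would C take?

-5

The intervention breaks the incoming arrows to A: A := B·W no longer applies, and A = -5.
C = B·A  [with B=1, A=-5]  = -5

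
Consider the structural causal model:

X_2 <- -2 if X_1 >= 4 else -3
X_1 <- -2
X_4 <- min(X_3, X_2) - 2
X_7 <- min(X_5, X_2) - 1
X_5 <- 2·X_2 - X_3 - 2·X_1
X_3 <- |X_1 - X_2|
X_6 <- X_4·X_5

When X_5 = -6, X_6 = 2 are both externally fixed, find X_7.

-7

Under do(X_5 = -6, X_6 = 2), each intervened variable's structural equation is replaced by its fixed value.
X_2 = -2 if X_1 >= 4 else -3  [with X_1=-2]  = -3
X_7 = min(X_5, X_2) - 1  [with X_5=-6, X_2=-3]  = -7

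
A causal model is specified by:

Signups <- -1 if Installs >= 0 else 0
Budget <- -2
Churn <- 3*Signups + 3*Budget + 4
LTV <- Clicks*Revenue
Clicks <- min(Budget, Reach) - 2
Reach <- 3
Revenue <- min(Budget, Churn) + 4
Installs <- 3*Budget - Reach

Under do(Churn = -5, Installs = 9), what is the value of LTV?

Under do(Churn = -5, Installs = 9), each intervened variable's structural equation is replaced by its fixed value.
Clicks = min(Budget, Reach) - 2  [with Budget=-2, Reach=3]  = -4
Revenue = min(Budget, Churn) + 4  [with Budget=-2, Churn=-5]  = -1
LTV = Clicks*Revenue  [with Clicks=-4, Revenue=-1]  = 4

4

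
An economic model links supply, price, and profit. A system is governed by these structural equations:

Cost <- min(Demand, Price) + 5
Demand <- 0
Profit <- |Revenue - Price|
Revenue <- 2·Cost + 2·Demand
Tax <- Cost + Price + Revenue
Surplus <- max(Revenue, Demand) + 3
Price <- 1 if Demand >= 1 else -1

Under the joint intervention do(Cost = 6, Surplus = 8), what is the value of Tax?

17

Setting Cost = 6, Surplus = 8 by intervention discards those variables' equations.
Price = 1 if Demand >= 1 else -1  [with Demand=0]  = -1
Revenue = 2·Cost + 2·Demand  [with Cost=6, Demand=0]  = 12
Tax = Cost + Price + Revenue  [with Cost=6, Price=-1, Revenue=12]  = 17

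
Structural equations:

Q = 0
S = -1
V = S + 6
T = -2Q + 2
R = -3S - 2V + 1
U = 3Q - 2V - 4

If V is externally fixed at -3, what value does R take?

10

do(V=-3) replaces the equation V = S + 6 with the constant V = -3.
R = -3S - 2V + 1  [with S=-1, V=-3]  = 10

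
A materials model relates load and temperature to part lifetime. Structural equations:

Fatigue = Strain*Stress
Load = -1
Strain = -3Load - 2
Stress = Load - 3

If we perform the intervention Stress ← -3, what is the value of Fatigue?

Under do(Stress=-3), the mechanism Stress = Load - 3 is discarded; Stress is fixed at -3.
Strain = -3Load - 2  [with Load=-1]  = 1
Fatigue = Strain*Stress  [with Strain=1, Stress=-3]  = -3

-3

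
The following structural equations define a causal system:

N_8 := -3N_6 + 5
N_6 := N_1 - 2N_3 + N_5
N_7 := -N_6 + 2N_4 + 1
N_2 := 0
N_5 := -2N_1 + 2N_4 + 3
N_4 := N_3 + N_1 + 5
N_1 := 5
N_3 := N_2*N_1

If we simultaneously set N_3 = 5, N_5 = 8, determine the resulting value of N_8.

The joint intervention fixes N_3 = 5, N_5 = 8, removing each variable's own equation.
N_6 = N_1 - 2N_3 + N_5  [with N_1=5, N_3=5, N_5=8]  = 3
N_8 = -3N_6 + 5  [with N_6=3]  = -4

-4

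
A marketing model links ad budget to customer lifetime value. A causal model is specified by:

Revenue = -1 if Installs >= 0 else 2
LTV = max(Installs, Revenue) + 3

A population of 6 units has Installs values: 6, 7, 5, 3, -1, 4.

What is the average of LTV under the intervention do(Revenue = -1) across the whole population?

7

Every unit gets Revenue=-1 under the intervention. LTV values become 9, 10, 8, 6, 2, 7; E[LTV|do(Revenue=-1)] = 7.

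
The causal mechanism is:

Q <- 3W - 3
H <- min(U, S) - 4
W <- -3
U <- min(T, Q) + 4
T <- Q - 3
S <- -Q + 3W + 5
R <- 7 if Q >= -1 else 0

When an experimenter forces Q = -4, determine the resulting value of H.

-7

Under do(Q=-4), the mechanism Q <- 3W - 3 is discarded; Q is fixed at -4.
S = -Q + 3W + 5  [with Q=-4, W=-3]  = 0
T = Q - 3  [with Q=-4]  = -7
U = min(T, Q) + 4  [with T=-7, Q=-4]  = -3
H = min(U, S) - 4  [with U=-3, S=0]  = -7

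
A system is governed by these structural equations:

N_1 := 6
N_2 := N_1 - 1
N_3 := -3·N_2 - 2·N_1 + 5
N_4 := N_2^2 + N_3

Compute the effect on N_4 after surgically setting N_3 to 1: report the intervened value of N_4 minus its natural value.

The intervention breaks the incoming arrows to N_3: N_3 := -3·N_2 - 2·N_1 + 5 no longer applies, and N_3 = 1.
N_2 = N_1 - 1  [with N_1=6]  = 5
N_4 = N_2^2 + N_3  [with N_2=5, N_3=1]  = 26
Without intervention: N_2 = N_1 - 1  [with N_1=6]  = 5; N_3 = -3·N_2 - 2·N_1 + 5  [with N_2=5, N_1=6]  = -22; N_4 = N_2^2 + N_3  [with N_2=5, N_3=-22]  = 3.
Change = 26 − 3 = 23.

23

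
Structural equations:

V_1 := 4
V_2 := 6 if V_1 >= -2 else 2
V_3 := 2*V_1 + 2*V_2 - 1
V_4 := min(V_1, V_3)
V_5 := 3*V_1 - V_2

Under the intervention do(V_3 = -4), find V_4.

The intervention breaks the incoming arrows to V_3: V_3 := 2*V_1 + 2*V_2 - 1 no longer applies, and V_3 = -4.
V_4 = min(V_1, V_3)  [with V_1=4, V_3=-4]  = -4

-4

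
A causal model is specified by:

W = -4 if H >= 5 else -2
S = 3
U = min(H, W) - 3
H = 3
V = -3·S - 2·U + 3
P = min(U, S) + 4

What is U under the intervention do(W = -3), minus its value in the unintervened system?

The intervention breaks the incoming arrows to W: W = -4 if H >= 5 else -2 no longer applies, and W = -3.
U = min(H, W) - 3  [with H=3, W=-3]  = -6
Without intervention: W = -4 if H >= 5 else -2  [with H=3]  = -2; U = min(H, W) - 3  [with H=3, W=-2]  = -5.
Change = -6 − (-5) = -1.

-1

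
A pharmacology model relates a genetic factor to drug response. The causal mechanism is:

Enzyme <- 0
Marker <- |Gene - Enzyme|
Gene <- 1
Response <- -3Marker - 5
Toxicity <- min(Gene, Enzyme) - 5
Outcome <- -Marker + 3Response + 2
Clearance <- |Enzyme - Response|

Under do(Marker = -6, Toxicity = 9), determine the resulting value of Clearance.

13

Setting Marker = -6, Toxicity = 9 by intervention discards those variables' equations.
Response = -3Marker - 5  [with Marker=-6]  = 13
Clearance = |Enzyme - Response|  [with Enzyme=0, Response=13]  = 13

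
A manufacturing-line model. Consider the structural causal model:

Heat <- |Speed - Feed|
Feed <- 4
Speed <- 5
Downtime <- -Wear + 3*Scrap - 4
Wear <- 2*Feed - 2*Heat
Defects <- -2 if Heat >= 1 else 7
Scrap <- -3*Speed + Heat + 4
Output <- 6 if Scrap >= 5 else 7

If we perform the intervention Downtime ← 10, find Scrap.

-10

The intervention breaks the incoming arrows to Downtime: Downtime <- -Wear + 3*Scrap - 4 no longer applies, and Downtime = 10.
Scrap is not downstream of the intervention, so its value is determined by the original equations.
Heat = |Speed - Feed|  [with Speed=5, Feed=4]  = 1
Scrap = -3*Speed + Heat + 4  [with Speed=5, Heat=1]  = -10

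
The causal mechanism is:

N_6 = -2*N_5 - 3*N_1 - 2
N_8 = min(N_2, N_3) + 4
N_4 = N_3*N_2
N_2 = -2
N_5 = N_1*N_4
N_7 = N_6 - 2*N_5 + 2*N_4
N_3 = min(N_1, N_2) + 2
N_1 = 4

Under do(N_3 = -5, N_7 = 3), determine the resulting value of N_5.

Setting N_3 = -5, N_7 = 3 by intervention discards those variables' equations.
N_4 = N_3*N_2  [with N_3=-5, N_2=-2]  = 10
N_5 = N_1*N_4  [with N_1=4, N_4=10]  = 40

40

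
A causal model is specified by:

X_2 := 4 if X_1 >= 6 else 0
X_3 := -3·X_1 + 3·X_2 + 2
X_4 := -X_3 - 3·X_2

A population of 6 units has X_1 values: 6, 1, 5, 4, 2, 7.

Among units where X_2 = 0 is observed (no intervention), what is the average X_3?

E[X_3|X_2=0] averages over only the 4 units with X_2=0 (X_1 = 1, 5, 4, 2): X_3 = -1, -13, -10, -4, mean -7.

-7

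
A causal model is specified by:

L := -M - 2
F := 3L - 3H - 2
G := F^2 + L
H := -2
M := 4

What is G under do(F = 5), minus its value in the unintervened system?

-171

Intervening sets F = 5 and removes its equation (F := 3L - 3H - 2).
L = -M - 2  [with M=4]  = -6
G = F^2 + L  [with F=5, L=-6]  = 19
Without intervention: L = -M - 2  [with M=4]  = -6; F = 3L - 3H - 2  [with L=-6, H=-2]  = -14; G = F^2 + L  [with F=-14, L=-6]  = 190.
Change = 19 − 190 = -171.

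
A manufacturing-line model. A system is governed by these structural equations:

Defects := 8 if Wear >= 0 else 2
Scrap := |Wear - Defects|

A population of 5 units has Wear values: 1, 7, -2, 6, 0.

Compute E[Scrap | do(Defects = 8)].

5.6

Under do(Defects=8), Defects's equation is replaced by Defects=8 for every unit. Per-unit Scrap: 7, 1, 10, 2, 8. Mean = 5.6.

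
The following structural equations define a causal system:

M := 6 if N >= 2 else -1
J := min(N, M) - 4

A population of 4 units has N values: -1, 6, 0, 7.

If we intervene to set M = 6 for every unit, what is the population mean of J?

-1.25

Every unit gets M=6 under the intervention. J values become -5, 2, -4, 2; E[J|do(M=6)] = -1.25.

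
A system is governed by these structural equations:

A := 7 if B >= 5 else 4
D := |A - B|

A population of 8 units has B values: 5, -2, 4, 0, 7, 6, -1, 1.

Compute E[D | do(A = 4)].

3

The intervention sets A=4 in all 8 units regardless of B. Recomputing D per unit gives 1, 6, 0, 4, 3, 2, 5, 3; average 3.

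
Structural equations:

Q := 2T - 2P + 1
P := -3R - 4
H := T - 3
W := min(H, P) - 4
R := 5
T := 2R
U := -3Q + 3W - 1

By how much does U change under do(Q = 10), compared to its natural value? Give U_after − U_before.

Under do(Q=10), the mechanism Q := 2T - 2P + 1 is discarded; Q is fixed at 10.
P = -3R - 4  [with R=5]  = -19
T = 2R  [with R=5]  = 10
H = T - 3  [with T=10]  = 7
W = min(H, P) - 4  [with H=7, P=-19]  = -23
U = -3Q + 3W - 1  [with Q=10, W=-23]  = -100
Without intervention: P = -3R - 4  [with R=5]  = -19; T = 2R  [with R=5]  = 10; H = T - 3  [with T=10]  = 7; Q = 2T - 2P + 1  [with T=10, P=-19]  = 59; W = min(H, P) - 4  [with H=7, P=-19]  = -23; U = -3Q + 3W - 1  [with Q=59, W=-23]  = -247.
Change = -100 − (-247) = 147.

147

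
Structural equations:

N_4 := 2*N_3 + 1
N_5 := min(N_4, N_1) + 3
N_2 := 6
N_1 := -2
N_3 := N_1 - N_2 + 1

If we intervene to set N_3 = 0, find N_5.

1

do(N_3=0) replaces the equation N_3 := N_1 - N_2 + 1 with the constant N_3 = 0.
N_4 = 2*N_3 + 1  [with N_3=0]  = 1
N_5 = min(N_4, N_1) + 3  [with N_4=1, N_1=-2]  = 1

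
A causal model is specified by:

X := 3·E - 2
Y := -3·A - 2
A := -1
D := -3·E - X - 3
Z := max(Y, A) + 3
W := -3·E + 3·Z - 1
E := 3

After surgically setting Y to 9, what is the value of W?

The intervention breaks the incoming arrows to Y: Y := -3·A - 2 no longer applies, and Y = 9.
Z = max(Y, A) + 3  [with Y=9, A=-1]  = 12
W = -3·E + 3·Z - 1  [with E=3, Z=12]  = 26

26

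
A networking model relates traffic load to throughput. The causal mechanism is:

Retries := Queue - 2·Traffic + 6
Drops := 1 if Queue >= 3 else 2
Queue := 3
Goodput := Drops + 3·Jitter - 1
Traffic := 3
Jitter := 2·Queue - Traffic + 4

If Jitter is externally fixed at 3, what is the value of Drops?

1

do(Jitter=3) replaces the equation Jitter := 2·Queue - Traffic + 4 with the constant Jitter = 3.
Drops is not downstream of the intervention, so its value is determined by the original equations.
Drops = 1 if Queue >= 3 else 2  [with Queue=3]  = 1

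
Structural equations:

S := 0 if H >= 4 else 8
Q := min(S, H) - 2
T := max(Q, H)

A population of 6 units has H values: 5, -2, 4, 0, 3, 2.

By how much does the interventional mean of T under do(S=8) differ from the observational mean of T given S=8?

1.25

Under do(S=8), S's equation is replaced by S=8 for every unit. Per-unit T: 5, -2, 4, 0, 3, 2. Mean = 2.
E[T|S=8] averages over only the 4 units with S=8 (H = -2, 0, 3, 2): T = -2, 0, 3, 2, mean 0.75.
Difference = 2 − 0.75 = 1.25.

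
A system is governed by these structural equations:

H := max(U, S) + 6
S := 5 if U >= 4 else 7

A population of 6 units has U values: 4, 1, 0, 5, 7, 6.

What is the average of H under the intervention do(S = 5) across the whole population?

11.5

do(S=5) breaks S's dependence on U. With S=5 fixed, H across the units is 11, 11, 11, 11, 13, 12, mean 11.5.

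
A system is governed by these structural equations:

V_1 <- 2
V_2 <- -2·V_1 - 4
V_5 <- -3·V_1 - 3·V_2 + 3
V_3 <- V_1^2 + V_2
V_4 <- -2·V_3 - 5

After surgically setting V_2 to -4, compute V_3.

0

The intervention breaks the incoming arrows to V_2: V_2 <- -2·V_1 - 4 no longer applies, and V_2 = -4.
V_3 = V_1^2 + V_2  [with V_1=2, V_2=-4]  = 0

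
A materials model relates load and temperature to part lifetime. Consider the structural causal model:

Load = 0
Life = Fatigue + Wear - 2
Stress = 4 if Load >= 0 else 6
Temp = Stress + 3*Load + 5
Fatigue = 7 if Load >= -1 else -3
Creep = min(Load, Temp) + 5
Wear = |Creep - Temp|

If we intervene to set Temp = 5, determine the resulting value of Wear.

0

do(Temp=5) replaces the equation Temp = Stress + 3*Load + 5 with the constant Temp = 5.
Creep = min(Load, Temp) + 5  [with Load=0, Temp=5]  = 5
Wear = |Creep - Temp|  [with Creep=5, Temp=5]  = 0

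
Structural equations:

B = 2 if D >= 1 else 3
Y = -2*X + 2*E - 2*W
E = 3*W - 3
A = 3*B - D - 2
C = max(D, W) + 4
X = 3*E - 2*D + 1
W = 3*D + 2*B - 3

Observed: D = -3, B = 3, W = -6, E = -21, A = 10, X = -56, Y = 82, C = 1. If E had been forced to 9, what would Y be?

-38

The intervention breaks the incoming arrows to E: E = 3*W - 3 no longer applies, and E = 9.
B = 2 if D >= 1 else 3  [with D=-3]  = 3
W = 3*D + 2*B - 3  [with D=-3, B=3]  = -6
X = 3*E - 2*D + 1  [with E=9, D=-3]  = 34
Y = -2*X + 2*E - 2*W  [with X=34, E=9, W=-6]  = -38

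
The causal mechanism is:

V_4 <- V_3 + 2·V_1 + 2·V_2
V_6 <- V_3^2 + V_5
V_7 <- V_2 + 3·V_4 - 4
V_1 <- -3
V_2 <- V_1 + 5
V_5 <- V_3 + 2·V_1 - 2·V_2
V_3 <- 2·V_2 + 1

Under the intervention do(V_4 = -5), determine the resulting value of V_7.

-17

The intervention breaks the incoming arrows to V_4: V_4 <- V_3 + 2·V_1 + 2·V_2 no longer applies, and V_4 = -5.
V_2 = V_1 + 5  [with V_1=-3]  = 2
V_7 = V_2 + 3·V_4 - 4  [with V_2=2, V_4=-5]  = -17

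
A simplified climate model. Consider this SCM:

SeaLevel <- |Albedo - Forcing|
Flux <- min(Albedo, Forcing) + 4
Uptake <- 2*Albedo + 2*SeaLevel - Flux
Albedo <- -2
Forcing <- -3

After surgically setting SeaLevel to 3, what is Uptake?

1

do(SeaLevel=3) replaces the equation SeaLevel <- |Albedo - Forcing| with the constant SeaLevel = 3.
Flux = min(Albedo, Forcing) + 4  [with Albedo=-2, Forcing=-3]  = 1
Uptake = 2*Albedo + 2*SeaLevel - Flux  [with Albedo=-2, SeaLevel=3, Flux=1]  = 1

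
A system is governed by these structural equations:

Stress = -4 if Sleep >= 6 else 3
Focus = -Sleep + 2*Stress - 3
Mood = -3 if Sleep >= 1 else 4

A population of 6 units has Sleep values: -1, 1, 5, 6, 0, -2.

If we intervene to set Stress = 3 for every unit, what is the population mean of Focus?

Under do(Stress=3), Stress's equation is replaced by Stress=3 for every unit. Per-unit Focus: 4, 2, -2, -3, 3, 5. Mean = 1.5.

1.5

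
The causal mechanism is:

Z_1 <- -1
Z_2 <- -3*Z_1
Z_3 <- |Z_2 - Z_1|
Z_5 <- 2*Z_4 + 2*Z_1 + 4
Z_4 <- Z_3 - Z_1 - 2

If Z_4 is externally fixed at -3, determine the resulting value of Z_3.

Under do(Z_4=-3), the mechanism Z_4 <- Z_3 - Z_1 - 2 is discarded; Z_4 is fixed at -3.
Since Z_3 is not a descendant of the intervened variable, it is unaffected.
Z_2 = -3*Z_1  [with Z_1=-1]  = 3
Z_3 = |Z_2 - Z_1|  [with Z_2=3, Z_1=-1]  = 4

4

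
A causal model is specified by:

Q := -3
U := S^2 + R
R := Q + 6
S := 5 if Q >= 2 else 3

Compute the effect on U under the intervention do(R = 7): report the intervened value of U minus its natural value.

The intervention breaks the incoming arrows to R: R := Q + 6 no longer applies, and R = 7.
S = 5 if Q >= 2 else 3  [with Q=-3]  = 3
U = S^2 + R  [with S=3, R=7]  = 16
Without intervention: S = 5 if Q >= 2 else 3  [with Q=-3]  = 3; R = Q + 6  [with Q=-3]  = 3; U = S^2 + R  [with S=3, R=3]  = 12.
Change = 16 − 12 = 4.

4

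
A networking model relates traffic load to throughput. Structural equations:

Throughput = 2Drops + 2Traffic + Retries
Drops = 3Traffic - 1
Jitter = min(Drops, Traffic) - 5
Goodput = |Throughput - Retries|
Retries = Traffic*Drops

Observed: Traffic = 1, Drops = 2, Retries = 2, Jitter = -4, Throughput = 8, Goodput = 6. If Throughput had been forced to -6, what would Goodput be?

8

The intervention breaks the incoming arrows to Throughput: Throughput = 2Drops + 2Traffic + Retries no longer applies, and Throughput = -6.
Drops = 3Traffic - 1  [with Traffic=1]  = 2
Retries = Traffic*Drops  [with Traffic=1, Drops=2]  = 2
Goodput = |Throughput - Retries|  [with Throughput=-6, Retries=2]  = 8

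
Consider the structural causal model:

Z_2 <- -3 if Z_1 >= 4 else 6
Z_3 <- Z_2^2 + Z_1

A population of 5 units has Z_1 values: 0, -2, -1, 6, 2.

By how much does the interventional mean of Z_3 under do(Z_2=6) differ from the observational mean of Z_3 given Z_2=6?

Every unit gets Z_2=6 under the intervention. Z_3 values become 36, 34, 35, 42, 38; E[Z_3|do(Z_2=6)] = 37.
Observing Z_2=6 restricts to units where Z_2's equation naturally yields 6: Z_1 ∈ {0, -2, -1, 2}. In that subpopulation Z_3 = 36, 34, 35, 38, mean 35.75.
Difference = 37 − 35.75 = 1.25.

1.25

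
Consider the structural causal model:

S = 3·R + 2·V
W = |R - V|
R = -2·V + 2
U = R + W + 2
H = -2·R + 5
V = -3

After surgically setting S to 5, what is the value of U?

The intervention breaks the incoming arrows to S: S = 3·R + 2·V no longer applies, and S = 5.
No directed path runs from S to U, so U keeps its natural value.
R = -2·V + 2  [with V=-3]  = 8
W = |R - V|  [with R=8, V=-3]  = 11
U = R + W + 2  [with R=8, W=11]  = 21

21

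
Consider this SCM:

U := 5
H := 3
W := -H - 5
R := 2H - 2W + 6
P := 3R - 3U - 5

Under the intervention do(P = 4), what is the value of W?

-8

do(P=4) replaces the equation P := 3R - 3U - 5 with the constant P = 4.
W is not downstream of the intervention, so its value is determined by the original equations.
W = -H - 5  [with H=3]  = -8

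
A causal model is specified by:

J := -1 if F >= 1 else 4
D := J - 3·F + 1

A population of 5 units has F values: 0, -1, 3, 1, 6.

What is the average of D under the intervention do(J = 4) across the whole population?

-0.4

Under do(J=4), J's equation is replaced by J=4 for every unit. Per-unit D: 5, 8, -4, 2, -13. Mean = -0.4.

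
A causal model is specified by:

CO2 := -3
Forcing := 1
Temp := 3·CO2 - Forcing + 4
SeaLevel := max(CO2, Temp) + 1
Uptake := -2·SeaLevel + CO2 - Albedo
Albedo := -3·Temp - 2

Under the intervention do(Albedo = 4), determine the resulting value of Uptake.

-3

Under do(Albedo=4), the mechanism Albedo := -3·Temp - 2 is discarded; Albedo is fixed at 4.
Temp = 3·CO2 - Forcing + 4  [with CO2=-3, Forcing=1]  = -6
SeaLevel = max(CO2, Temp) + 1  [with CO2=-3, Temp=-6]  = -2
Uptake = -2·SeaLevel + CO2 - Albedo  [with SeaLevel=-2, CO2=-3, Albedo=4]  = -3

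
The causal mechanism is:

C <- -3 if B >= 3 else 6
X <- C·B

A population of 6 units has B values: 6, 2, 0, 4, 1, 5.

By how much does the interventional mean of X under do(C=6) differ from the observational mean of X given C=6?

do(C=6) breaks C's dependence on B. With C=6 fixed, X across the units is 36, 12, 0, 24, 6, 30, mean 18.
Conditioning on C=6 selects the 3 unit(s) with B ∈ {2, 0, 1}. Their X values: 12, 0, 6. Mean = 6.
Difference = 18 − 6 = 12.

12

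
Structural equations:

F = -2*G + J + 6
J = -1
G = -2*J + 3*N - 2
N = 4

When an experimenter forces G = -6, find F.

The intervention breaks the incoming arrows to G: G = -2*J + 3*N - 2 no longer applies, and G = -6.
F = -2*G + J + 6  [with G=-6, J=-1]  = 17

17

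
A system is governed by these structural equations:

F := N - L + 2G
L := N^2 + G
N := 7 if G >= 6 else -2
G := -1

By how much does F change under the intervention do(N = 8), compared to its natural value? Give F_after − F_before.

-50

Under do(N=8), the mechanism N := 7 if G >= 6 else -2 is discarded; N is fixed at 8.
L = N^2 + G  [with N=8, G=-1]  = 63
F = N - L + 2G  [with N=8, L=63, G=-1]  = -57
Without intervention: N = 7 if G >= 6 else -2  [with G=-1]  = -2; L = N^2 + G  [with N=-2, G=-1]  = 3; F = N - L + 2G  [with N=-2, L=3, G=-1]  = -7.
Change = -57 − (-7) = -50.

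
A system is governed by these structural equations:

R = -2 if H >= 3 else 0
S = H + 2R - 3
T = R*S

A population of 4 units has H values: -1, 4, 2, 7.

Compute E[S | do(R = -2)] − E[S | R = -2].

Under do(R=-2), R's equation is replaced by R=-2 for every unit. Per-unit S: -8, -3, -5, 0. Mean = -4.
Conditioning on R=-2 selects the 2 unit(s) with H ∈ {4, 7}. Their S values: -3, 0. Mean = -1.5.
Difference = -4 − (-1.5) = -2.5.

-2.5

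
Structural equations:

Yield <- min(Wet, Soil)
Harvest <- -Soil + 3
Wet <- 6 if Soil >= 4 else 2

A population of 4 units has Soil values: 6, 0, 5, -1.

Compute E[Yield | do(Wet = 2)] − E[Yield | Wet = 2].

1.25

do(Wet=2) breaks Wet's dependence on Soil. With Wet=2 fixed, Yield across the units is 2, 0, 2, -1, mean 0.75.
Observing Wet=2 restricts to units where Wet's equation naturally yields 2: Soil ∈ {0, -1}. In that subpopulation Yield = 0, -1, mean -0.5.
Difference = 0.75 − (-0.5) = 1.25.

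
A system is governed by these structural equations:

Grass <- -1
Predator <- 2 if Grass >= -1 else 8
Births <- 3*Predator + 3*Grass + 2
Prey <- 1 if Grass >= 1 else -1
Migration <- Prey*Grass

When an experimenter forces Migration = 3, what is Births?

The intervention breaks the incoming arrows to Migration: Migration <- Prey*Grass no longer applies, and Migration = 3.
Since Births is not a descendant of the intervened variable, it is unaffected.
Predator = 2 if Grass >= -1 else 8  [with Grass=-1]  = 2
Births = 3*Predator + 3*Grass + 2  [with Predator=2, Grass=-1]  = 5

5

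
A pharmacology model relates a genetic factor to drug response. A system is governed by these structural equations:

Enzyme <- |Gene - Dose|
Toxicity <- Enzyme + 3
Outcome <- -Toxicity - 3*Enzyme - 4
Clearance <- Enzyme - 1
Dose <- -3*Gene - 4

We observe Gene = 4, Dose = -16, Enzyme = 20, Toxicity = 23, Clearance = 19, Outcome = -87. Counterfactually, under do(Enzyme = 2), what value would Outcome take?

The intervention breaks the incoming arrows to Enzyme: Enzyme <- |Gene - Dose| no longer applies, and Enzyme = 2.
Toxicity = Enzyme + 3  [with Enzyme=2]  = 5
Outcome = -Toxicity - 3*Enzyme - 4  [with Toxicity=5, Enzyme=2]  = -15

-15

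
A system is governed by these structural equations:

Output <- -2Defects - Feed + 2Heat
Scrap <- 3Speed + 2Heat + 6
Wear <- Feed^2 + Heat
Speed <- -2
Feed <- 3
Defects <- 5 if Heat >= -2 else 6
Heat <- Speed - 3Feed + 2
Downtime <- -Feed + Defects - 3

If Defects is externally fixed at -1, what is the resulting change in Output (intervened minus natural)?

14

Under do(Defects=-1), the mechanism Defects <- 5 if Heat >= -2 else 6 is discarded; Defects is fixed at -1.
Heat = Speed - 3Feed + 2  [with Speed=-2, Feed=3]  = -9
Output = -2Defects - Feed + 2Heat  [with Defects=-1, Feed=3, Heat=-9]  = -19
Without intervention: Heat = Speed - 3Feed + 2  [with Speed=-2, Feed=3]  = -9; Defects = 5 if Heat >= -2 else 6  [with Heat=-9]  = 6; Output = -2Defects - Feed + 2Heat  [with Defects=6, Feed=3, Heat=-9]  = -33.
Change = -19 − (-33) = 14.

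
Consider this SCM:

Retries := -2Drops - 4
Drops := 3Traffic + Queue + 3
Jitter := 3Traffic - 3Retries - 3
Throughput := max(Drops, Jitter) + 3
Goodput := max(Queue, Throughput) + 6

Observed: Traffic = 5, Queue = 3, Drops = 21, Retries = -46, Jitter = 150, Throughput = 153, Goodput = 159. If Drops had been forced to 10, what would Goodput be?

The intervention breaks the incoming arrows to Drops: Drops := 3Traffic + Queue + 3 no longer applies, and Drops = 10.
Retries = -2Drops - 4  [with Drops=10]  = -24
Jitter = 3Traffic - 3Retries - 3  [with Traffic=5, Retries=-24]  = 84
Throughput = max(Drops, Jitter) + 3  [with Drops=10, Jitter=84]  = 87
Goodput = max(Queue, Throughput) + 6  [with Queue=3, Throughput=87]  = 93

93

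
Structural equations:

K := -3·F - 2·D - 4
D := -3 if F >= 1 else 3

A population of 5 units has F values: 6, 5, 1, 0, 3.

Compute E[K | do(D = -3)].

-7

Under do(D=-3), D's equation is replaced by D=-3 for every unit. Per-unit K: -16, -13, -1, 2, -7. Mean = -7.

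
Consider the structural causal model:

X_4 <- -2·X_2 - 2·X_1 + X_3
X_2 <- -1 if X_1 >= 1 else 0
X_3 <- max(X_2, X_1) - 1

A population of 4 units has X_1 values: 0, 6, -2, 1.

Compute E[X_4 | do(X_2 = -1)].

do(X_2=-1) breaks X_2's dependence on X_1. With X_2=-1 fixed, X_4 across the units is 1, -5, 4, 0, mean 0.

0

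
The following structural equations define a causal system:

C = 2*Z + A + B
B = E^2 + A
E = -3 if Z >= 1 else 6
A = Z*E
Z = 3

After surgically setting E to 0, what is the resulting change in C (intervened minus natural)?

9

do(E=0) replaces the equation E = -3 if Z >= 1 else 6 with the constant E = 0.
A = Z*E  [with Z=3, E=0]  = 0
B = E^2 + A  [with E=0, A=0]  = 0
C = 2*Z + A + B  [with Z=3, A=0, B=0]  = 6
Without intervention: E = -3 if Z >= 1 else 6  [with Z=3]  = -3; A = Z*E  [with Z=3, E=-3]  = -9; B = E^2 + A  [with E=-3, A=-9]  = 0; C = 2*Z + A + B  [with Z=3, A=-9, B=0]  = -3.
Change = 6 − (-3) = 9.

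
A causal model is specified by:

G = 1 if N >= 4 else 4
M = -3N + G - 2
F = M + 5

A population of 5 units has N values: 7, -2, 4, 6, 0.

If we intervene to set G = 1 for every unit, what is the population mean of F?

do(G=1) breaks G's dependence on N. With G=1 fixed, F across the units is -17, 10, -8, -14, 4, mean -5.

-5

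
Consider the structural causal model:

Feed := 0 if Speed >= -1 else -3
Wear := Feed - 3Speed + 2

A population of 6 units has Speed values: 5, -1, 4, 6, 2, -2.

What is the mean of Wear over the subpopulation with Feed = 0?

-7.6

Observing Feed=0 restricts to units where Feed's equation naturally yields 0: Speed ∈ {5, -1, 4, 6, 2}. In that subpopulation Wear = -13, 5, -10, -16, -4, mean -7.6.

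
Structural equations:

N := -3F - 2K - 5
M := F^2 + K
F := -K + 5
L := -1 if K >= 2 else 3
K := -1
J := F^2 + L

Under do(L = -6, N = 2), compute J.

The joint intervention fixes L = -6, N = 2, removing each variable's own equation.
F = -K + 5  [with K=-1]  = 6
J = F^2 + L  [with F=6, L=-6]  = 30

30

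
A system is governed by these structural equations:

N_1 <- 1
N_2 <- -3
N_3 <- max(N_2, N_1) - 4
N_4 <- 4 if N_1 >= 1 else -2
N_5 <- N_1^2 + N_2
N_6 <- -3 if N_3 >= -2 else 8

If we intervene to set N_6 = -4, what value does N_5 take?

do(N_6=-4) replaces the equation N_6 <- -3 if N_3 >= -2 else 8 with the constant N_6 = -4.
Since N_5 is not a descendant of the intervened variable, it is unaffected.
N_5 = N_1^2 + N_2  [with N_1=1, N_2=-3]  = -2

-2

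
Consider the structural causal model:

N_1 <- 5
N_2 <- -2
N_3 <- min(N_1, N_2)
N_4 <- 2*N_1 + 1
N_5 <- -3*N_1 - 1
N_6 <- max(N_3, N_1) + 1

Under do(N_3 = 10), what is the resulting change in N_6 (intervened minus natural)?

5

The intervention breaks the incoming arrows to N_3: N_3 <- min(N_1, N_2) no longer applies, and N_3 = 10.
N_6 = max(N_3, N_1) + 1  [with N_3=10, N_1=5]  = 11
Without intervention: N_3 = min(N_1, N_2)  [with N_1=5, N_2=-2]  = -2; N_6 = max(N_3, N_1) + 1  [with N_3=-2, N_1=5]  = 6.
Change = 11 − 6 = 5.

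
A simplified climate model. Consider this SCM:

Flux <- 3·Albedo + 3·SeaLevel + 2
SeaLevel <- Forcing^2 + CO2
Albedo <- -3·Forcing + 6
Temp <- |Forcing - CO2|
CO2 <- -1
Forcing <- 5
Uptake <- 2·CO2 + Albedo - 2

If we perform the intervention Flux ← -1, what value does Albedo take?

-9

do(Flux=-1) replaces the equation Flux <- 3·Albedo + 3·SeaLevel + 2 with the constant Flux = -1.
No directed path runs from Flux to Albedo, so Albedo keeps its natural value.
Albedo = -3·Forcing + 6  [with Forcing=5]  = -9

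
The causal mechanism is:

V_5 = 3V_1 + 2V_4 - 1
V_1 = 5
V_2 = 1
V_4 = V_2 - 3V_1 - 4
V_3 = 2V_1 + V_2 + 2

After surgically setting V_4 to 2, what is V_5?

Intervening sets V_4 = 2 and removes its equation (V_4 = V_2 - 3V_1 - 4).
V_5 = 3V_1 + 2V_4 - 1  [with V_1=5, V_4=2]  = 18

18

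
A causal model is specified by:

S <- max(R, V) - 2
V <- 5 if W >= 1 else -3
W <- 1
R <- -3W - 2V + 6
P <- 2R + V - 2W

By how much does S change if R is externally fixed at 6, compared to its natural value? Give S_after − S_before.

1

do(R=6) replaces the equation R <- -3W - 2V + 6 with the constant R = 6.
V = 5 if W >= 1 else -3  [with W=1]  = 5
S = max(R, V) - 2  [with R=6, V=5]  = 4
Without intervention: V = 5 if W >= 1 else -3  [with W=1]  = 5; R = -3W - 2V + 6  [with W=1, V=5]  = -7; S = max(R, V) - 2  [with R=-7, V=5]  = 3.
Change = 4 − 3 = 1.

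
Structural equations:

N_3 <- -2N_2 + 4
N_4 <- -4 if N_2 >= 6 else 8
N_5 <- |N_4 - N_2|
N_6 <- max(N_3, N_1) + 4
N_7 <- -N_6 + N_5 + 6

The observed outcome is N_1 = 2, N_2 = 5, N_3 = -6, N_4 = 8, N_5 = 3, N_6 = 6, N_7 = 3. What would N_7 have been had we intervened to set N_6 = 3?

Intervening sets N_6 = 3 and removes its equation (N_6 <- max(N_3, N_1) + 4).
N_4 = -4 if N_2 >= 6 else 8  [with N_2=5]  = 8
N_5 = |N_4 - N_2|  [with N_4=8, N_2=5]  = 3
N_7 = -N_6 + N_5 + 6  [with N_6=3, N_5=3]  = 6

6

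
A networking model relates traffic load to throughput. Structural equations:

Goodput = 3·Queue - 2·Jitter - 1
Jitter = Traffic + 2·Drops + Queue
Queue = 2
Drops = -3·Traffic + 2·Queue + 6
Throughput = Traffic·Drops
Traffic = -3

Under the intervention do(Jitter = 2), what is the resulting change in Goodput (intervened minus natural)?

Under do(Jitter=2), the mechanism Jitter = Traffic + 2·Drops + Queue is discarded; Jitter is fixed at 2.
Goodput = 3·Queue - 2·Jitter - 1  [with Queue=2, Jitter=2]  = 1
Without intervention: Drops = -3·Traffic + 2·Queue + 6  [with Traffic=-3, Queue=2]  = 19; Jitter = Traffic + 2·Drops + Queue  [with Traffic=-3, Drops=19, Queue=2]  = 37; Goodput = 3·Queue - 2·Jitter - 1  [with Queue=2, Jitter=37]  = -69.
Change = 1 − (-69) = 70.

70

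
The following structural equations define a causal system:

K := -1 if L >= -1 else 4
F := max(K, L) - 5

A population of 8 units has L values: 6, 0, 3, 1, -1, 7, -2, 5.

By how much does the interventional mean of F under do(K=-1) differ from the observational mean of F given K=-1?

-0.5

The intervention sets K=-1 in all 8 units regardless of L. Recomputing F per unit gives 1, -5, -2, -4, -6, 2, -6, 0; average -2.5.
Observing K=-1 restricts to units where K's equation naturally yields -1: L ∈ {6, 0, 3, 1, -1, 7, 5}. In that subpopulation F = 1, -5, -2, -4, -6, 2, 0, mean -2.
Difference = -2.5 − (-2) = -0.5.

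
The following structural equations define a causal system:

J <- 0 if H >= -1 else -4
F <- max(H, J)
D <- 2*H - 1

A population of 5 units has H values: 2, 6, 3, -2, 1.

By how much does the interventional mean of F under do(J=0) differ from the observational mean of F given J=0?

-0.6

The intervention sets J=0 in all 5 units regardless of H. Recomputing F per unit gives 2, 6, 3, 0, 1; average 2.4.
Conditioning on J=0 selects the 4 unit(s) with H ∈ {2, 6, 3, 1}. Their F values: 2, 6, 3, 1. Mean = 3.
Difference = 2.4 − 3 = -0.6.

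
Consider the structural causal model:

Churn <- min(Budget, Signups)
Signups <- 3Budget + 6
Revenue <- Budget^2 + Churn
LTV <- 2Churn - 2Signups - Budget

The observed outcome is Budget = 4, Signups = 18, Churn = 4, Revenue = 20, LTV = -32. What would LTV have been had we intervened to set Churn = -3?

-46

do(Churn=-3) replaces the equation Churn <- min(Budget, Signups) with the constant Churn = -3.
Signups = 3Budget + 6  [with Budget=4]  = 18
LTV = 2Churn - 2Signups - Budget  [with Churn=-3, Signups=18, Budget=4]  = -46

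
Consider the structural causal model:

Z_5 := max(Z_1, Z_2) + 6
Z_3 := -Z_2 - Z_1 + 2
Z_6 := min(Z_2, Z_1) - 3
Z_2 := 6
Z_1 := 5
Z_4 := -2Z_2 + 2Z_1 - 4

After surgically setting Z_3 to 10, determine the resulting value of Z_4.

-6

The intervention breaks the incoming arrows to Z_3: Z_3 := -Z_2 - Z_1 + 2 no longer applies, and Z_3 = 10.
Z_4 is not downstream of the intervention, so its value is determined by the original equations.
Z_4 = -2Z_2 + 2Z_1 - 4  [with Z_2=6, Z_1=5]  = -6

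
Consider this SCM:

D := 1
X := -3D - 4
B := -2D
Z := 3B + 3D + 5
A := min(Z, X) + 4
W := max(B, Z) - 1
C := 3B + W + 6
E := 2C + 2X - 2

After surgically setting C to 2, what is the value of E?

-12

do(C=2) replaces the equation C := 3B + W + 6 with the constant C = 2.
X = -3D - 4  [with D=1]  = -7
E = 2C + 2X - 2  [with C=2, X=-7]  = -12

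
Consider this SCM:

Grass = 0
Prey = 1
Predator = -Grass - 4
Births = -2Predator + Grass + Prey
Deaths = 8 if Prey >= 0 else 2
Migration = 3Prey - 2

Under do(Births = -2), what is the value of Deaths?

Intervening sets Births = -2 and removes its equation (Births = -2Predator + Grass + Prey).
No directed path runs from Births to Deaths, so Deaths keeps its natural value.
Deaths = 8 if Prey >= 0 else 2  [with Prey=1]  = 8

8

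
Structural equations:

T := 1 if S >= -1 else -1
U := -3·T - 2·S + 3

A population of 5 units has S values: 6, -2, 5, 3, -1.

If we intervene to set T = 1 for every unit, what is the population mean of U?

The intervention sets T=1 in all 5 units regardless of S. Recomputing U per unit gives -12, 4, -10, -6, 2; average -4.4.

-4.4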